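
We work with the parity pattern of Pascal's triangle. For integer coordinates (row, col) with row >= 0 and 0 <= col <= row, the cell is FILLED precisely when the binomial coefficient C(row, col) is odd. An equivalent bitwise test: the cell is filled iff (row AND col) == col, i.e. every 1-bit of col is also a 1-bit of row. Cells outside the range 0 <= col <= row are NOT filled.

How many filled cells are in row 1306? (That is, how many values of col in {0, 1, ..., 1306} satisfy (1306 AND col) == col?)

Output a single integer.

1306 in binary = 10100011010
popcount(1306) = number of 1-bits in 10100011010 = 5
A col c satisfies (1306 AND c) == c iff every set bit of c is also set in 1306; each of the 5 set bits of 1306 can independently be on or off in c.
count = 2^5 = 32

Answer: 32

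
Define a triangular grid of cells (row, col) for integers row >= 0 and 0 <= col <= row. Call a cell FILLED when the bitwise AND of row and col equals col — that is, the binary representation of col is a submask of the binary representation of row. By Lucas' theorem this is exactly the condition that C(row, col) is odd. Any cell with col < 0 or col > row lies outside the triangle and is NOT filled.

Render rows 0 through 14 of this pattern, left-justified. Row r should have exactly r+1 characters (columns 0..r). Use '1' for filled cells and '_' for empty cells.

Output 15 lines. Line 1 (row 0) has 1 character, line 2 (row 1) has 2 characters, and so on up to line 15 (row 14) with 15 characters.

r0=0: 1
r1=1: 11
r2=10: 1_1
r3=11: 1111
r4=100: 1___1
r5=101: 11__11
r6=110: 1_1_1_1
r7=111: 11111111
r8=1000: 1_______1
r9=1001: 11______11
r10=1010: 1_1_____1_1
r11=1011: 1111____1111
r12=1100: 1___1___1___1
r13=1101: 11__11__11__11
r14=1110: 1_1_1_1_1_1_1_1

Answer: 1
11
1_1
1111
1___1
11__11
1_1_1_1
11111111
1_______1
11______11
1_1_____1_1
1111____1111
1___1___1___1
11__11__11__11
1_1_1_1_1_1_1_1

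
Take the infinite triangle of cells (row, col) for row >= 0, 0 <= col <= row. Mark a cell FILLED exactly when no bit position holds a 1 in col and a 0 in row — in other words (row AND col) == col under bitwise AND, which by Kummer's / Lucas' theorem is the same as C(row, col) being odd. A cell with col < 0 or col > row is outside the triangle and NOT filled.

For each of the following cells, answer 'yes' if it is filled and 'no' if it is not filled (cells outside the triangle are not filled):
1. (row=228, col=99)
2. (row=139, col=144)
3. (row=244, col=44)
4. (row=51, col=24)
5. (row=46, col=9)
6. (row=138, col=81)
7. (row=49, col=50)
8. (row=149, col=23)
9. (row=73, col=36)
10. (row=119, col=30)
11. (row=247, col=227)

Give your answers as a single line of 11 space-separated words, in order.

Answer: no no no no no no no no no no yes

Derivation:
(228,99): row=0b11100100, col=0b1100011, row AND col = 0b1100000 = 96; 96 != 99 -> empty
(139,144): col outside [0, 139] -> not filled
(244,44): row=0b11110100, col=0b101100, row AND col = 0b100100 = 36; 36 != 44 -> empty
(51,24): row=0b110011, col=0b11000, row AND col = 0b10000 = 16; 16 != 24 -> empty
(46,9): row=0b101110, col=0b1001, row AND col = 0b1000 = 8; 8 != 9 -> empty
(138,81): row=0b10001010, col=0b1010001, row AND col = 0b0 = 0; 0 != 81 -> empty
(49,50): col outside [0, 49] -> not filled
(149,23): row=0b10010101, col=0b10111, row AND col = 0b10101 = 21; 21 != 23 -> empty
(73,36): row=0b1001001, col=0b100100, row AND col = 0b0 = 0; 0 != 36 -> empty
(119,30): row=0b1110111, col=0b11110, row AND col = 0b10110 = 22; 22 != 30 -> empty
(247,227): row=0b11110111, col=0b11100011, row AND col = 0b11100011 = 227; 227 == 227 -> filled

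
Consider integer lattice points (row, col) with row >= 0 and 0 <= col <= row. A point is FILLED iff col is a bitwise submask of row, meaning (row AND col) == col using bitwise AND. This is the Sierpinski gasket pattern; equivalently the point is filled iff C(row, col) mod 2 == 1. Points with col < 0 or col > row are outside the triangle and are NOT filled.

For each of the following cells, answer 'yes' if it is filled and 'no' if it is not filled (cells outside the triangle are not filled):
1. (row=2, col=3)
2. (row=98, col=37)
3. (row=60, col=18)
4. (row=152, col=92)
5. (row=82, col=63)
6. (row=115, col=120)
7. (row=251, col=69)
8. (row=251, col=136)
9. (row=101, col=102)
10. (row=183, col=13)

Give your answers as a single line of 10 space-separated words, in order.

Answer: no no no no no no no yes no no

Derivation:
(2,3): col outside [0, 2] -> not filled
(98,37): row=0b1100010, col=0b100101, row AND col = 0b100000 = 32; 32 != 37 -> empty
(60,18): row=0b111100, col=0b10010, row AND col = 0b10000 = 16; 16 != 18 -> empty
(152,92): row=0b10011000, col=0b1011100, row AND col = 0b11000 = 24; 24 != 92 -> empty
(82,63): row=0b1010010, col=0b111111, row AND col = 0b10010 = 18; 18 != 63 -> empty
(115,120): col outside [0, 115] -> not filled
(251,69): row=0b11111011, col=0b1000101, row AND col = 0b1000001 = 65; 65 != 69 -> empty
(251,136): row=0b11111011, col=0b10001000, row AND col = 0b10001000 = 136; 136 == 136 -> filled
(101,102): col outside [0, 101] -> not filled
(183,13): row=0b10110111, col=0b1101, row AND col = 0b101 = 5; 5 != 13 -> empty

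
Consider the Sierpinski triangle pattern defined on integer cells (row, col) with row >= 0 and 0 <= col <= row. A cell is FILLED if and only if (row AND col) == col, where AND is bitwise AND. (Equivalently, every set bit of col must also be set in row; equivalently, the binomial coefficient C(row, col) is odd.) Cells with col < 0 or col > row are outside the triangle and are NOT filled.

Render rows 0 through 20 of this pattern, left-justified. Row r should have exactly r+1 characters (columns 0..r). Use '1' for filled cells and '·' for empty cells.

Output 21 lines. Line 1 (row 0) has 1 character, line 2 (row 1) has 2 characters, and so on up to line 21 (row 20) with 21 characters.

r0=0: 1
r1=1: 11
r2=10: 1·1
r3=11: 1111
r4=100: 1···1
r5=101: 11··11
r6=110: 1·1·1·1
r7=111: 11111111
r8=1000: 1·······1
r9=1001: 11······11
r10=1010: 1·1·····1·1
r11=1011: 1111····1111
r12=1100: 1···1···1···1
r13=1101: 11··11··11··11
r14=1110: 1·1·1·1·1·1·1·1
r15=1111: 1111111111111111
r16=10000: 1···············1
r17=10001: 11··············11
r18=10010: 1·1·············1·1
r19=10011: 1111············1111
r20=10100: 1···1···········1···1

Answer: 1
11
1·1
1111
1···1
11··11
1·1·1·1
11111111
1·······1
11······11
1·1·····1·1
1111····1111
1···1···1···1
11··11··11··11
1·1·1·1·1·1·1·1
1111111111111111
1···············1
11··············11
1·1·············1·1
1111············1111
1···1···········1···1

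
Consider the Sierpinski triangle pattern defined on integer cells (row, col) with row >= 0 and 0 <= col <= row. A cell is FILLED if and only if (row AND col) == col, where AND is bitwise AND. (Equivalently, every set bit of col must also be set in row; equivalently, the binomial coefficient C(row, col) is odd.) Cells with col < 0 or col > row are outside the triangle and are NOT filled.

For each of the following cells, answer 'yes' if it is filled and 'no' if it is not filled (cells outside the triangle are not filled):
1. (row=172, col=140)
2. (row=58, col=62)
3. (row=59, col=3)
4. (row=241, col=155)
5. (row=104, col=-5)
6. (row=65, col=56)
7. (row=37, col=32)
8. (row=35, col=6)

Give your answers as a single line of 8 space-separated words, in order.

(172,140): row=0b10101100, col=0b10001100, row AND col = 0b10001100 = 140; 140 == 140 -> filled
(58,62): col outside [0, 58] -> not filled
(59,3): row=0b111011, col=0b11, row AND col = 0b11 = 3; 3 == 3 -> filled
(241,155): row=0b11110001, col=0b10011011, row AND col = 0b10010001 = 145; 145 != 155 -> empty
(104,-5): col outside [0, 104] -> not filled
(65,56): row=0b1000001, col=0b111000, row AND col = 0b0 = 0; 0 != 56 -> empty
(37,32): row=0b100101, col=0b100000, row AND col = 0b100000 = 32; 32 == 32 -> filled
(35,6): row=0b100011, col=0b110, row AND col = 0b10 = 2; 2 != 6 -> empty

Answer: yes no yes no no no yes no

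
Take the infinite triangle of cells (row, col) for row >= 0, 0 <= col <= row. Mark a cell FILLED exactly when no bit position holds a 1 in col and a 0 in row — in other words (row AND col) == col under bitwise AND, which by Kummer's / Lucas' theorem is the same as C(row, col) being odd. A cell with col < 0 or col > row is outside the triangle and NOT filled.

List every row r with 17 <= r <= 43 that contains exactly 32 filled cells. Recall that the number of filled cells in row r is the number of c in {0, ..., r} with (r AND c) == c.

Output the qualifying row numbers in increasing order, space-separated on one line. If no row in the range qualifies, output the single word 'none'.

Row r has 2^popcount(r) filled cells, so we need popcount(r) = log2(32) = 5.
Scan r = 17..43 and keep those with exactly 5 one-bits:
r=17=10001 popcount=2 -> skip
r=18=10010 popcount=2 -> skip
r=19=10011 popcount=3 -> skip
r=20=10100 popcount=2 -> skip
r=21=10101 popcount=3 -> skip
r=22=10110 popcount=3 -> skip
r=23=10111 popcount=4 -> skip
r=24=11000 popcount=2 -> skip
r=25=11001 popcount=3 -> skip
r=26=11010 popcount=3 -> skip
r=27=11011 popcount=4 -> skip
r=28=11100 popcount=3 -> skip
r=29=11101 popcount=4 -> skip
r=30=11110 popcount=4 -> skip
r=31=11111 popcount=5 -> KEEP
r=32=100000 popcount=1 -> skip
r=33=100001 popcount=2 -> skip
r=34=100010 popcount=2 -> skip
r=35=100011 popcount=3 -> skip
r=36=100100 popcount=2 -> skip
r=37=100101 popcount=3 -> skip
r=38=100110 popcount=3 -> skip
r=39=100111 popcount=4 -> skip
r=40=101000 popcount=2 -> skip
r=41=101001 popcount=3 -> skip
r=42=101010 popcount=3 -> skip
r=43=101011 popcount=4 -> skip
Kept rows: 31

Answer: 31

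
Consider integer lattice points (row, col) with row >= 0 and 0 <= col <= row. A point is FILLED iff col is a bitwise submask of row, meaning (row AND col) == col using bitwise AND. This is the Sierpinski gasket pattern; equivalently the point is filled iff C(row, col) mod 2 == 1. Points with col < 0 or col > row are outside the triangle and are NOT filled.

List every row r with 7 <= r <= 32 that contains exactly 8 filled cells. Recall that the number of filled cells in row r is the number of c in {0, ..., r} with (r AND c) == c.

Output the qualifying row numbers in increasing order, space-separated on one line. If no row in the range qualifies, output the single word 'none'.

Row r has 2^popcount(r) filled cells, so we need popcount(r) = log2(8) = 3.
Scan r = 7..32 and keep those with exactly 3 one-bits:
r=7=111 popcount=3 -> KEEP
r=8=1000 popcount=1 -> skip
r=9=1001 popcount=2 -> skip
r=10=1010 popcount=2 -> skip
r=11=1011 popcount=3 -> KEEP
r=12=1100 popcount=2 -> skip
r=13=1101 popcount=3 -> KEEP
r=14=1110 popcount=3 -> KEEP
r=15=1111 popcount=4 -> skip
r=16=10000 popcount=1 -> skip
r=17=10001 popcount=2 -> skip
r=18=10010 popcount=2 -> skip
r=19=10011 popcount=3 -> KEEP
r=20=10100 popcount=2 -> skip
r=21=10101 popcount=3 -> KEEP
r=22=10110 popcount=3 -> KEEP
r=23=10111 popcount=4 -> skip
r=24=11000 popcount=2 -> skip
r=25=11001 popcount=3 -> KEEP
r=26=11010 popcount=3 -> KEEP
r=27=11011 popcount=4 -> skip
r=28=11100 popcount=3 -> KEEP
r=29=11101 popcount=4 -> skip
r=30=11110 popcount=4 -> skip
r=31=11111 popcount=5 -> skip
r=32=100000 popcount=1 -> skip
Kept rows: 7 11 13 14 19 21 22 25 26 28

Answer: 7 11 13 14 19 21 22 25 26 28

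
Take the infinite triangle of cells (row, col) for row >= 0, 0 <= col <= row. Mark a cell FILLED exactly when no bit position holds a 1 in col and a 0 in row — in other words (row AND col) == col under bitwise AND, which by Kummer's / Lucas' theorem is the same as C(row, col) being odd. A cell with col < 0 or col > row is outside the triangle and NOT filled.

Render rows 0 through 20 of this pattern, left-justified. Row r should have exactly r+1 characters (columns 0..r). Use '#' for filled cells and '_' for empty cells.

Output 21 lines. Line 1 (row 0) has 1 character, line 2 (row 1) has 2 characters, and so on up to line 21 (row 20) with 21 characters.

r0=0: #
r1=1: ##
r2=10: #_#
r3=11: ####
r4=100: #___#
r5=101: ##__##
r6=110: #_#_#_#
r7=111: ########
r8=1000: #_______#
r9=1001: ##______##
r10=1010: #_#_____#_#
r11=1011: ####____####
r12=1100: #___#___#___#
r13=1101: ##__##__##__##
r14=1110: #_#_#_#_#_#_#_#
r15=1111: ################
r16=10000: #_______________#
r17=10001: ##______________##
r18=10010: #_#_____________#_#
r19=10011: ####____________####
r20=10100: #___#___________#___#

Answer: #
##
#_#
####
#___#
##__##
#_#_#_#
########
#_______#
##______##
#_#_____#_#
####____####
#___#___#___#
##__##__##__##
#_#_#_#_#_#_#_#
################
#_______________#
##______________##
#_#_____________#_#
####____________####
#___#___________#___#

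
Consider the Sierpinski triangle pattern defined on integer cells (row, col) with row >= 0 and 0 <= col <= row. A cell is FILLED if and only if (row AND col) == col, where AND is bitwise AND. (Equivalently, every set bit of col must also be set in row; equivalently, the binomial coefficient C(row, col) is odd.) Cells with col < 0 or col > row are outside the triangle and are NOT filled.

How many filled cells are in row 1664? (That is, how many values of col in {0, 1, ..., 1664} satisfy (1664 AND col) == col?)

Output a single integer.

1664 in binary = 11010000000
popcount(1664) = number of 1-bits in 11010000000 = 3
A col c satisfies (1664 AND c) == c iff every set bit of c is also set in 1664; each of the 3 set bits of 1664 can independently be on or off in c.
count = 2^3 = 8

Answer: 8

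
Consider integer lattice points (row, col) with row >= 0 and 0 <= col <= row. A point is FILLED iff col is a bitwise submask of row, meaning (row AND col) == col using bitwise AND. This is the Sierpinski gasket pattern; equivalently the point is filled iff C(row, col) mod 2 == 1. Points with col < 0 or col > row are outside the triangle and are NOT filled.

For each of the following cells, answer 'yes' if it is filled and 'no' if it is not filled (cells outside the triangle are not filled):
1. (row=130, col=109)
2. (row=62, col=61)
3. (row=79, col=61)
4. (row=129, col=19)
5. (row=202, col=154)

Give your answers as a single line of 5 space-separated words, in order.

Answer: no no no no no

Derivation:
(130,109): row=0b10000010, col=0b1101101, row AND col = 0b0 = 0; 0 != 109 -> empty
(62,61): row=0b111110, col=0b111101, row AND col = 0b111100 = 60; 60 != 61 -> empty
(79,61): row=0b1001111, col=0b111101, row AND col = 0b1101 = 13; 13 != 61 -> empty
(129,19): row=0b10000001, col=0b10011, row AND col = 0b1 = 1; 1 != 19 -> empty
(202,154): row=0b11001010, col=0b10011010, row AND col = 0b10001010 = 138; 138 != 154 -> empty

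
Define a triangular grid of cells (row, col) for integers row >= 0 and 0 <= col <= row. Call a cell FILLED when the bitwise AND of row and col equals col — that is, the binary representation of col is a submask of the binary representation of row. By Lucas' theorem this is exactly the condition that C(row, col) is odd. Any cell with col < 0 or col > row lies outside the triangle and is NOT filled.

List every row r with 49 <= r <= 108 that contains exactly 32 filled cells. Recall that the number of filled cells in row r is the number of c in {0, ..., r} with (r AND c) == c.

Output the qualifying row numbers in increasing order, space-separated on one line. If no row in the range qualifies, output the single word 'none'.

Answer: 55 59 61 62 79 87 91 93 94 103 107

Derivation:
Row r has 2^popcount(r) filled cells, so we need popcount(r) = log2(32) = 5.
Scan r = 49..108 and keep those with exactly 5 one-bits:
r=49=110001 popcount=3 -> skip
r=50=110010 popcount=3 -> skip
r=51=110011 popcount=4 -> skip
r=52=110100 popcount=3 -> skip
r=53=110101 popcount=4 -> skip
r=54=110110 popcount=4 -> skip
r=55=110111 popcount=5 -> KEEP
r=56=111000 popcount=3 -> skip
r=57=111001 popcount=4 -> skip
r=58=111010 popcount=4 -> skip
r=59=111011 popcount=5 -> KEEP
r=60=111100 popcount=4 -> skip
r=61=111101 popcount=5 -> KEEP
r=62=111110 popcount=5 -> KEEP
r=63=111111 popcount=6 -> skip
r=64=1000000 popcount=1 -> skip
r=65=1000001 popcount=2 -> skip
r=66=1000010 popcount=2 -> skip
r=67=1000011 popcount=3 -> skip
r=68=1000100 popcount=2 -> skip
r=69=1000101 popcount=3 -> skip
r=70=1000110 popcount=3 -> skip
r=71=1000111 popcount=4 -> skip
r=72=1001000 popcount=2 -> skip
r=73=1001001 popcount=3 -> skip
r=74=1001010 popcount=3 -> skip
r=75=1001011 popcount=4 -> skip
r=76=1001100 popcount=3 -> skip
r=77=1001101 popcount=4 -> skip
r=78=1001110 popcount=4 -> skip
r=79=1001111 popcount=5 -> KEEP
r=80=1010000 popcount=2 -> skip
r=81=1010001 popcount=3 -> skip
r=82=1010010 popcount=3 -> skip
r=83=1010011 popcount=4 -> skip
r=84=1010100 popcount=3 -> skip
r=85=1010101 popcount=4 -> skip
r=86=1010110 popcount=4 -> skip
r=87=1010111 popcount=5 -> KEEP
r=88=1011000 popcount=3 -> skip
r=89=1011001 popcount=4 -> skip
r=90=1011010 popcount=4 -> skip
r=91=1011011 popcount=5 -> KEEP
r=92=1011100 popcount=4 -> skip
r=93=1011101 popcount=5 -> KEEP
r=94=1011110 popcount=5 -> KEEP
r=95=1011111 popcount=6 -> skip
r=96=1100000 popcount=2 -> skip
r=97=1100001 popcount=3 -> skip
r=98=1100010 popcount=3 -> skip
r=99=1100011 popcount=4 -> skip
r=100=1100100 popcount=3 -> skip
r=101=1100101 popcount=4 -> skip
r=102=1100110 popcount=4 -> skip
r=103=1100111 popcount=5 -> KEEP
r=104=1101000 popcount=3 -> skip
r=105=1101001 popcount=4 -> skip
r=106=1101010 popcount=4 -> skip
r=107=1101011 popcount=5 -> KEEP
r=108=1101100 popcount=4 -> skip
Kept rows: 55 59 61 62 79 87 91 93 94 103 107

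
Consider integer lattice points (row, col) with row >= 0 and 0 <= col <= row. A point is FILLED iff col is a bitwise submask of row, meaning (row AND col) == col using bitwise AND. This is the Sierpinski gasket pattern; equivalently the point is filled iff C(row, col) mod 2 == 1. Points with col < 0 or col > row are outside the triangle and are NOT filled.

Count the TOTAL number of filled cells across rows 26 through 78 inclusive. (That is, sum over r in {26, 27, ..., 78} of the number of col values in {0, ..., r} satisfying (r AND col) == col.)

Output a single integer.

Answer: 712

Derivation:
r26=11010 pc3: +8 =8
r27=11011 pc4: +16 =24
r28=11100 pc3: +8 =32
r29=11101 pc4: +16 =48
r30=11110 pc4: +16 =64
r31=11111 pc5: +32 =96
r32=100000 pc1: +2 =98
r33=100001 pc2: +4 =102
r34=100010 pc2: +4 =106
r35=100011 pc3: +8 =114
r36=100100 pc2: +4 =118
r37=100101 pc3: +8 =126
r38=100110 pc3: +8 =134
r39=100111 pc4: +16 =150
r40=101000 pc2: +4 =154
r41=101001 pc3: +8 =162
r42=101010 pc3: +8 =170
r43=101011 pc4: +16 =186
r44=101100 pc3: +8 =194
r45=101101 pc4: +16 =210
r46=101110 pc4: +16 =226
r47=101111 pc5: +32 =258
r48=110000 pc2: +4 =262
r49=110001 pc3: +8 =270
r50=110010 pc3: +8 =278
r51=110011 pc4: +16 =294
r52=110100 pc3: +8 =302
r53=110101 pc4: +16 =318
r54=110110 pc4: +16 =334
r55=110111 pc5: +32 =366
r56=111000 pc3: +8 =374
r57=111001 pc4: +16 =390
r58=111010 pc4: +16 =406
r59=111011 pc5: +32 =438
r60=111100 pc4: +16 =454
r61=111101 pc5: +32 =486
r62=111110 pc5: +32 =518
r63=111111 pc6: +64 =582
r64=1000000 pc1: +2 =584
r65=1000001 pc2: +4 =588
r66=1000010 pc2: +4 =592
r67=1000011 pc3: +8 =600
r68=1000100 pc2: +4 =604
r69=1000101 pc3: +8 =612
r70=1000110 pc3: +8 =620
r71=1000111 pc4: +16 =636
r72=1001000 pc2: +4 =640
r73=1001001 pc3: +8 =648
r74=1001010 pc3: +8 =656
r75=1001011 pc4: +16 =672
r76=1001100 pc3: +8 =680
r77=1001101 pc4: +16 =696
r78=1001110 pc4: +16 =712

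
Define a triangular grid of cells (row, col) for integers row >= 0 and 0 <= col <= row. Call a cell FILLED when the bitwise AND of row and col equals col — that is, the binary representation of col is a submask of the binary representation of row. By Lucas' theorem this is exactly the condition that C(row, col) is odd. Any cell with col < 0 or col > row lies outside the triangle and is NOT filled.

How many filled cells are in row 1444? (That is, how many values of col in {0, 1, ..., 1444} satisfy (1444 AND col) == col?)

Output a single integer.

Answer: 32

Derivation:
1444 in binary = 10110100100
popcount(1444) = number of 1-bits in 10110100100 = 5
A col c satisfies (1444 AND c) == c iff every set bit of c is also set in 1444; each of the 5 set bits of 1444 can independently be on or off in c.
count = 2^5 = 32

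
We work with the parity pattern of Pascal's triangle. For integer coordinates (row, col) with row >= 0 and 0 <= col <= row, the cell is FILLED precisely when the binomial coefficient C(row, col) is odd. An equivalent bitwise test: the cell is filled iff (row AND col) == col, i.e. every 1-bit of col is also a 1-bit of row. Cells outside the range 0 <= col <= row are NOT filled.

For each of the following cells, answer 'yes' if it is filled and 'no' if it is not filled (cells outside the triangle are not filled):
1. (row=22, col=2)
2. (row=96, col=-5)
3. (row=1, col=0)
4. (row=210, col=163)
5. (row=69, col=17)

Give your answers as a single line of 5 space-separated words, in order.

(22,2): row=0b10110, col=0b10, row AND col = 0b10 = 2; 2 == 2 -> filled
(96,-5): col outside [0, 96] -> not filled
(1,0): row=0b1, col=0b0, row AND col = 0b0 = 0; 0 == 0 -> filled
(210,163): row=0b11010010, col=0b10100011, row AND col = 0b10000010 = 130; 130 != 163 -> empty
(69,17): row=0b1000101, col=0b10001, row AND col = 0b1 = 1; 1 != 17 -> empty

Answer: yes no yes no no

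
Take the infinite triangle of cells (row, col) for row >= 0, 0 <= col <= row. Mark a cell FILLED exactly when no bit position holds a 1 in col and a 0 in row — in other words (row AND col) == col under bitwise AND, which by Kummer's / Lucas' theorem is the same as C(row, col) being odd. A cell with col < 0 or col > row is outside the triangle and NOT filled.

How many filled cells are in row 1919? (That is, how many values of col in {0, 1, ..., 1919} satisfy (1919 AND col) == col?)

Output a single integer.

1919 in binary = 11101111111
popcount(1919) = number of 1-bits in 11101111111 = 10
A col c satisfies (1919 AND c) == c iff every set bit of c is also set in 1919; each of the 10 set bits of 1919 can independently be on or off in c.
count = 2^10 = 1024

Answer: 1024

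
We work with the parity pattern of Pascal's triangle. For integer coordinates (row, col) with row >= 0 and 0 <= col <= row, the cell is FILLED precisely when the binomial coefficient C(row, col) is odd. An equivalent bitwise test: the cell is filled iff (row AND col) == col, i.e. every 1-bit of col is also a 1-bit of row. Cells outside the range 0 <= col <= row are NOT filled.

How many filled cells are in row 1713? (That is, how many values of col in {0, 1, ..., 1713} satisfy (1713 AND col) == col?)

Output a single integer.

Answer: 64

Derivation:
1713 in binary = 11010110001
popcount(1713) = number of 1-bits in 11010110001 = 6
A col c satisfies (1713 AND c) == c iff every set bit of c is also set in 1713; each of the 6 set bits of 1713 can independently be on or off in c.
count = 2^6 = 64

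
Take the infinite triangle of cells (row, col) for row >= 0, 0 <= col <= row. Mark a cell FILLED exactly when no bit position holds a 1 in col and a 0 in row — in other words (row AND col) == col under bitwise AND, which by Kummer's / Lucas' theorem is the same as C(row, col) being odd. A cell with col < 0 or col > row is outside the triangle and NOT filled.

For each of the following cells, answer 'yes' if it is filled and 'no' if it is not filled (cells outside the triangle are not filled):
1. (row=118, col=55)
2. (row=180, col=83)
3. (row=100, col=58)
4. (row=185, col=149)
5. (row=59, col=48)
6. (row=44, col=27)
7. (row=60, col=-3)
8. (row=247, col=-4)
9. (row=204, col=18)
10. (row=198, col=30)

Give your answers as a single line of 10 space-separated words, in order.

Answer: no no no no yes no no no no no

Derivation:
(118,55): row=0b1110110, col=0b110111, row AND col = 0b110110 = 54; 54 != 55 -> empty
(180,83): row=0b10110100, col=0b1010011, row AND col = 0b10000 = 16; 16 != 83 -> empty
(100,58): row=0b1100100, col=0b111010, row AND col = 0b100000 = 32; 32 != 58 -> empty
(185,149): row=0b10111001, col=0b10010101, row AND col = 0b10010001 = 145; 145 != 149 -> empty
(59,48): row=0b111011, col=0b110000, row AND col = 0b110000 = 48; 48 == 48 -> filled
(44,27): row=0b101100, col=0b11011, row AND col = 0b1000 = 8; 8 != 27 -> empty
(60,-3): col outside [0, 60] -> not filled
(247,-4): col outside [0, 247] -> not filled
(204,18): row=0b11001100, col=0b10010, row AND col = 0b0 = 0; 0 != 18 -> empty
(198,30): row=0b11000110, col=0b11110, row AND col = 0b110 = 6; 6 != 30 -> empty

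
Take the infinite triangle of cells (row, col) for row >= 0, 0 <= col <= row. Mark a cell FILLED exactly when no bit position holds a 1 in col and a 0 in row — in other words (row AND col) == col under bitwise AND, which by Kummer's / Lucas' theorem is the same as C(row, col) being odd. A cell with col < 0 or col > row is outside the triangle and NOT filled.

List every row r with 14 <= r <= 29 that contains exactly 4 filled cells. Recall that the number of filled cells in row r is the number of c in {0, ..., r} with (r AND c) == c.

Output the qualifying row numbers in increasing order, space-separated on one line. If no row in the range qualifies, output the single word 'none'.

Answer: 17 18 20 24

Derivation:
Row r has 2^popcount(r) filled cells, so we need popcount(r) = log2(4) = 2.
Scan r = 14..29 and keep those with exactly 2 one-bits:
r=14=1110 popcount=3 -> skip
r=15=1111 popcount=4 -> skip
r=16=10000 popcount=1 -> skip
r=17=10001 popcount=2 -> KEEP
r=18=10010 popcount=2 -> KEEP
r=19=10011 popcount=3 -> skip
r=20=10100 popcount=2 -> KEEP
r=21=10101 popcount=3 -> skip
r=22=10110 popcount=3 -> skip
r=23=10111 popcount=4 -> skip
r=24=11000 popcount=2 -> KEEP
r=25=11001 popcount=3 -> skip
r=26=11010 popcount=3 -> skip
r=27=11011 popcount=4 -> skip
r=28=11100 popcount=3 -> skip
r=29=11101 popcount=4 -> skip
Kept rows: 17 18 20 24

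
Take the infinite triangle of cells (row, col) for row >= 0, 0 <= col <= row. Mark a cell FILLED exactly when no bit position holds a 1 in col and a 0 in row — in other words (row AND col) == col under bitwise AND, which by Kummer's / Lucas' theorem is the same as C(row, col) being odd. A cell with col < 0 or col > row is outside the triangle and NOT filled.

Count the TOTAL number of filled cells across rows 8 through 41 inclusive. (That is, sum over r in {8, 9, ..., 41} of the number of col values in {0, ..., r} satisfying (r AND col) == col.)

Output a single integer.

r8=1000 pc1: +2 =2
r9=1001 pc2: +4 =6
r10=1010 pc2: +4 =10
r11=1011 pc3: +8 =18
r12=1100 pc2: +4 =22
r13=1101 pc3: +8 =30
r14=1110 pc3: +8 =38
r15=1111 pc4: +16 =54
r16=10000 pc1: +2 =56
r17=10001 pc2: +4 =60
r18=10010 pc2: +4 =64
r19=10011 pc3: +8 =72
r20=10100 pc2: +4 =76
r21=10101 pc3: +8 =84
r22=10110 pc3: +8 =92
r23=10111 pc4: +16 =108
r24=11000 pc2: +4 =112
r25=11001 pc3: +8 =120
r26=11010 pc3: +8 =128
r27=11011 pc4: +16 =144
r28=11100 pc3: +8 =152
r29=11101 pc4: +16 =168
r30=11110 pc4: +16 =184
r31=11111 pc5: +32 =216
r32=100000 pc1: +2 =218
r33=100001 pc2: +4 =222
r34=100010 pc2: +4 =226
r35=100011 pc3: +8 =234
r36=100100 pc2: +4 =238
r37=100101 pc3: +8 =246
r38=100110 pc3: +8 =254
r39=100111 pc4: +16 =270
r40=101000 pc2: +4 =274
r41=101001 pc3: +8 =282

Answer: 282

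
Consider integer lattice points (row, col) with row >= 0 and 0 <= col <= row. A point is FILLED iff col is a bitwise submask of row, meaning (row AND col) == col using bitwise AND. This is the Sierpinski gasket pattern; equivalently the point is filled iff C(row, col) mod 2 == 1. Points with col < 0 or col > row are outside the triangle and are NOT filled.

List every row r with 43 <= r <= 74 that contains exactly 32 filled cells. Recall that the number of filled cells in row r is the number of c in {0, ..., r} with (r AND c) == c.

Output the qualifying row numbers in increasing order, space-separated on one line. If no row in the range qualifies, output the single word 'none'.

Answer: 47 55 59 61 62

Derivation:
Row r has 2^popcount(r) filled cells, so we need popcount(r) = log2(32) = 5.
Scan r = 43..74 and keep those with exactly 5 one-bits:
r=43=101011 popcount=4 -> skip
r=44=101100 popcount=3 -> skip
r=45=101101 popcount=4 -> skip
r=46=101110 popcount=4 -> skip
r=47=101111 popcount=5 -> KEEP
r=48=110000 popcount=2 -> skip
r=49=110001 popcount=3 -> skip
r=50=110010 popcount=3 -> skip
r=51=110011 popcount=4 -> skip
r=52=110100 popcount=3 -> skip
r=53=110101 popcount=4 -> skip
r=54=110110 popcount=4 -> skip
r=55=110111 popcount=5 -> KEEP
r=56=111000 popcount=3 -> skip
r=57=111001 popcount=4 -> skip
r=58=111010 popcount=4 -> skip
r=59=111011 popcount=5 -> KEEP
r=60=111100 popcount=4 -> skip
r=61=111101 popcount=5 -> KEEP
r=62=111110 popcount=5 -> KEEP
r=63=111111 popcount=6 -> skip
r=64=1000000 popcount=1 -> skip
r=65=1000001 popcount=2 -> skip
r=66=1000010 popcount=2 -> skip
r=67=1000011 popcount=3 -> skip
r=68=1000100 popcount=2 -> skip
r=69=1000101 popcount=3 -> skip
r=70=1000110 popcount=3 -> skip
r=71=1000111 popcount=4 -> skip
r=72=1001000 popcount=2 -> skip
r=73=1001001 popcount=3 -> skip
r=74=1001010 popcount=3 -> skip
Kept rows: 47 55 59 61 62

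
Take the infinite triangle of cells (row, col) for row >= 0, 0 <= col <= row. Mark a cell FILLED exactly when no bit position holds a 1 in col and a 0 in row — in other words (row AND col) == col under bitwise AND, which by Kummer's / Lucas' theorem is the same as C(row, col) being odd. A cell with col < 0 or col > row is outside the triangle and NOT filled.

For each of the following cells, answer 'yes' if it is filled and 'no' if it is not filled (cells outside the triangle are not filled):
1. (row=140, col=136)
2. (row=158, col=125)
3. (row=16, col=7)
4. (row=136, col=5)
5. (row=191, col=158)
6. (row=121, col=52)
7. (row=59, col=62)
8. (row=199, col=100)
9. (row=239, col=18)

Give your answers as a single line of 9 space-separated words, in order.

Answer: yes no no no yes no no no no

Derivation:
(140,136): row=0b10001100, col=0b10001000, row AND col = 0b10001000 = 136; 136 == 136 -> filled
(158,125): row=0b10011110, col=0b1111101, row AND col = 0b11100 = 28; 28 != 125 -> empty
(16,7): row=0b10000, col=0b111, row AND col = 0b0 = 0; 0 != 7 -> empty
(136,5): row=0b10001000, col=0b101, row AND col = 0b0 = 0; 0 != 5 -> empty
(191,158): row=0b10111111, col=0b10011110, row AND col = 0b10011110 = 158; 158 == 158 -> filled
(121,52): row=0b1111001, col=0b110100, row AND col = 0b110000 = 48; 48 != 52 -> empty
(59,62): col outside [0, 59] -> not filled
(199,100): row=0b11000111, col=0b1100100, row AND col = 0b1000100 = 68; 68 != 100 -> empty
(239,18): row=0b11101111, col=0b10010, row AND col = 0b10 = 2; 2 != 18 -> empty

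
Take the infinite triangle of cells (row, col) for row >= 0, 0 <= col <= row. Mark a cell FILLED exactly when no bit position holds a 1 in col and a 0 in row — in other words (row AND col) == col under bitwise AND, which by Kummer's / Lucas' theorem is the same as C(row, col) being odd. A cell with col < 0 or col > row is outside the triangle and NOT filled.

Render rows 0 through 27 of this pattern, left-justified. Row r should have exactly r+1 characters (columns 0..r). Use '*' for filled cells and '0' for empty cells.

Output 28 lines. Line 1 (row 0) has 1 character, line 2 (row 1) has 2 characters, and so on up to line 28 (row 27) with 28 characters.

Answer: *
**
*0*
****
*000*
**00**
*0*0*0*
********
*0000000*
**000000**
*0*00000*0*
****0000****
*000*000*000*
**00**00**00**
*0*0*0*0*0*0*0*
****************
*000000000000000*
**00000000000000**
*0*0000000000000*0*
****000000000000****
*000*00000000000*000*
**00**0000000000**00**
*0*0*0*000000000*0*0*0*
********00000000********
*0000000*0000000*0000000*
**000000**000000**000000**
*0*00000*0*00000*0*00000*0*
****0000****0000****0000****

Derivation:
r0=0: *
r1=1: **
r2=10: *0*
r3=11: ****
r4=100: *000*
r5=101: **00**
r6=110: *0*0*0*
r7=111: ********
r8=1000: *0000000*
r9=1001: **000000**
r10=1010: *0*00000*0*
r11=1011: ****0000****
r12=1100: *000*000*000*
r13=1101: **00**00**00**
r14=1110: *0*0*0*0*0*0*0*
r15=1111: ****************
r16=10000: *000000000000000*
r17=10001: **00000000000000**
r18=10010: *0*0000000000000*0*
r19=10011: ****000000000000****
r20=10100: *000*00000000000*000*
r21=10101: **00**0000000000**00**
r22=10110: *0*0*0*000000000*0*0*0*
r23=10111: ********00000000********
r24=11000: *0000000*0000000*0000000*
r25=11001: **000000**000000**000000**
r26=11010: *0*00000*0*00000*0*00000*0*
r27=11011: ****0000****0000****0000****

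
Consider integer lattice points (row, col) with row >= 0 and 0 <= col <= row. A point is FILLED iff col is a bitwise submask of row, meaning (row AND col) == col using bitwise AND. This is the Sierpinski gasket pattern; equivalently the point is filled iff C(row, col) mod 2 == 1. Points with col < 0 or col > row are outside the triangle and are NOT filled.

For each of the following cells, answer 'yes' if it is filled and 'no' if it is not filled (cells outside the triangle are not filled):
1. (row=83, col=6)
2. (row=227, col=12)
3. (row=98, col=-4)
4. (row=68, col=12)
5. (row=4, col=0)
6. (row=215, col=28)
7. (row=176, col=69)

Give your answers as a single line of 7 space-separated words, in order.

(83,6): row=0b1010011, col=0b110, row AND col = 0b10 = 2; 2 != 6 -> empty
(227,12): row=0b11100011, col=0b1100, row AND col = 0b0 = 0; 0 != 12 -> empty
(98,-4): col outside [0, 98] -> not filled
(68,12): row=0b1000100, col=0b1100, row AND col = 0b100 = 4; 4 != 12 -> empty
(4,0): row=0b100, col=0b0, row AND col = 0b0 = 0; 0 == 0 -> filled
(215,28): row=0b11010111, col=0b11100, row AND col = 0b10100 = 20; 20 != 28 -> empty
(176,69): row=0b10110000, col=0b1000101, row AND col = 0b0 = 0; 0 != 69 -> empty

Answer: no no no no yes no no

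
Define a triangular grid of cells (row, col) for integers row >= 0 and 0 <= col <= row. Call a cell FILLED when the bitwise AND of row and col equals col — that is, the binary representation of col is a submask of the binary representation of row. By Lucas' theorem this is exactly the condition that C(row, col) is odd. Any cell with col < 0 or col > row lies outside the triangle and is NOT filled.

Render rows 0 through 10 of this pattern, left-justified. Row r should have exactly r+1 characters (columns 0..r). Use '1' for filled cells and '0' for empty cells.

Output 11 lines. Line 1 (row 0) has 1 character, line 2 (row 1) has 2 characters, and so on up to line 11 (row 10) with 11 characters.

Answer: 1
11
101
1111
10001
110011
1010101
11111111
100000001
1100000011
10100000101

Derivation:
r0=0: 1
r1=1: 11
r2=10: 101
r3=11: 1111
r4=100: 10001
r5=101: 110011
r6=110: 1010101
r7=111: 11111111
r8=1000: 100000001
r9=1001: 1100000011
r10=1010: 10100000101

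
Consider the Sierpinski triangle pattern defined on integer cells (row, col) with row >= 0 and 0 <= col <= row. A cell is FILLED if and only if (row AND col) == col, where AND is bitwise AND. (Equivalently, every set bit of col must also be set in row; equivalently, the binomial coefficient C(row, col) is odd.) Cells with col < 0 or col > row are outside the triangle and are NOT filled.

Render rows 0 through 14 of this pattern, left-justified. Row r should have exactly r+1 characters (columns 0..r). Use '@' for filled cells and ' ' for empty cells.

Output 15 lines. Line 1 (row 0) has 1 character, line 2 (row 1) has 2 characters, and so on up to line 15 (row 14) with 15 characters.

r0=0: @
r1=1: @@
r2=10: @ @
r3=11: @@@@
r4=100: @   @
r5=101: @@  @@
r6=110: @ @ @ @
r7=111: @@@@@@@@
r8=1000: @       @
r9=1001: @@      @@
r10=1010: @ @     @ @
r11=1011: @@@@    @@@@
r12=1100: @   @   @   @
r13=1101: @@  @@  @@  @@
r14=1110: @ @ @ @ @ @ @ @

Answer: @
@@
@ @
@@@@
@   @
@@  @@
@ @ @ @
@@@@@@@@
@       @
@@      @@
@ @     @ @
@@@@    @@@@
@   @   @   @
@@  @@  @@  @@
@ @ @ @ @ @ @ @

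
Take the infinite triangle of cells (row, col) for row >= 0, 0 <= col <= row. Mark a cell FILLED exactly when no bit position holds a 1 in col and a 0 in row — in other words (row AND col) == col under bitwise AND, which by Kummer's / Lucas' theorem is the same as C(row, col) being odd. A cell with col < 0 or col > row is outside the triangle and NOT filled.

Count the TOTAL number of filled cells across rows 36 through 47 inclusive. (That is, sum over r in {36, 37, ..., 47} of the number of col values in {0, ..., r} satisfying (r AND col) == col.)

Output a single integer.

r36=100100 pc2: +4 =4
r37=100101 pc3: +8 =12
r38=100110 pc3: +8 =20
r39=100111 pc4: +16 =36
r40=101000 pc2: +4 =40
r41=101001 pc3: +8 =48
r42=101010 pc3: +8 =56
r43=101011 pc4: +16 =72
r44=101100 pc3: +8 =80
r45=101101 pc4: +16 =96
r46=101110 pc4: +16 =112
r47=101111 pc5: +32 =144

Answer: 144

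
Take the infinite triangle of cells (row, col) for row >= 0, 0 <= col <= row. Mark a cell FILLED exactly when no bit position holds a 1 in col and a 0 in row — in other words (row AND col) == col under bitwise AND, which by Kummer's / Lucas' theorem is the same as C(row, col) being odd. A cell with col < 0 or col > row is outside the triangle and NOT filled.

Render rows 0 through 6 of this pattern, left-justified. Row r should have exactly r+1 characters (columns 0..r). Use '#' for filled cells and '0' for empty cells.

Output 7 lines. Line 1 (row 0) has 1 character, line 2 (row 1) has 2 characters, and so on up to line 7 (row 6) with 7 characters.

Answer: #
##
#0#
####
#000#
##00##
#0#0#0#

Derivation:
r0=0: #
r1=1: ##
r2=10: #0#
r3=11: ####
r4=100: #000#
r5=101: ##00##
r6=110: #0#0#0#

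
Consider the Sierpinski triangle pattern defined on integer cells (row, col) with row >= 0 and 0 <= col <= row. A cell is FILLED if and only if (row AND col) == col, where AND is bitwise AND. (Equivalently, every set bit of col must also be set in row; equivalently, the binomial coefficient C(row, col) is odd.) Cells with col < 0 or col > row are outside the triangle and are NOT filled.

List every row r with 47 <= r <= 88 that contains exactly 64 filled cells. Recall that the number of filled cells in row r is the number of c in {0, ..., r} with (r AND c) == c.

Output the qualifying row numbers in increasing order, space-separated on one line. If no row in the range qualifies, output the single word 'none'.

Answer: 63

Derivation:
Row r has 2^popcount(r) filled cells, so we need popcount(r) = log2(64) = 6.
Scan r = 47..88 and keep those with exactly 6 one-bits:
r=47=101111 popcount=5 -> skip
r=48=110000 popcount=2 -> skip
r=49=110001 popcount=3 -> skip
r=50=110010 popcount=3 -> skip
r=51=110011 popcount=4 -> skip
r=52=110100 popcount=3 -> skip
r=53=110101 popcount=4 -> skip
r=54=110110 popcount=4 -> skip
r=55=110111 popcount=5 -> skip
r=56=111000 popcount=3 -> skip
r=57=111001 popcount=4 -> skip
r=58=111010 popcount=4 -> skip
r=59=111011 popcount=5 -> skip
r=60=111100 popcount=4 -> skip
r=61=111101 popcount=5 -> skip
r=62=111110 popcount=5 -> skip
r=63=111111 popcount=6 -> KEEP
r=64=1000000 popcount=1 -> skip
r=65=1000001 popcount=2 -> skip
r=66=1000010 popcount=2 -> skip
r=67=1000011 popcount=3 -> skip
r=68=1000100 popcount=2 -> skip
r=69=1000101 popcount=3 -> skip
r=70=1000110 popcount=3 -> skip
r=71=1000111 popcount=4 -> skip
r=72=1001000 popcount=2 -> skip
r=73=1001001 popcount=3 -> skip
r=74=1001010 popcount=3 -> skip
r=75=1001011 popcount=4 -> skip
r=76=1001100 popcount=3 -> skip
r=77=1001101 popcount=4 -> skip
r=78=1001110 popcount=4 -> skip
r=79=1001111 popcount=5 -> skip
r=80=1010000 popcount=2 -> skip
r=81=1010001 popcount=3 -> skip
r=82=1010010 popcount=3 -> skip
r=83=1010011 popcount=4 -> skip
r=84=1010100 popcount=3 -> skip
r=85=1010101 popcount=4 -> skip
r=86=1010110 popcount=4 -> skip
r=87=1010111 popcount=5 -> skip
r=88=1011000 popcount=3 -> skip
Kept rows: 63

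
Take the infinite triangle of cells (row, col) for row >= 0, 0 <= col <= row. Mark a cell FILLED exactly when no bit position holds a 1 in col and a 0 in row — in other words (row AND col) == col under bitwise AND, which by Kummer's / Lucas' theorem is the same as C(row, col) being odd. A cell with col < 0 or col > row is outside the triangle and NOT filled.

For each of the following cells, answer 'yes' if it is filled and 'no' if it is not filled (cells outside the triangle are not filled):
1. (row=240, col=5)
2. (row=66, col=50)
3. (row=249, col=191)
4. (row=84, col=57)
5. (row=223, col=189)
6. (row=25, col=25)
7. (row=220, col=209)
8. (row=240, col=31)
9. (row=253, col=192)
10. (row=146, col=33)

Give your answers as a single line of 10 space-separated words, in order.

(240,5): row=0b11110000, col=0b101, row AND col = 0b0 = 0; 0 != 5 -> empty
(66,50): row=0b1000010, col=0b110010, row AND col = 0b10 = 2; 2 != 50 -> empty
(249,191): row=0b11111001, col=0b10111111, row AND col = 0b10111001 = 185; 185 != 191 -> empty
(84,57): row=0b1010100, col=0b111001, row AND col = 0b10000 = 16; 16 != 57 -> empty
(223,189): row=0b11011111, col=0b10111101, row AND col = 0b10011101 = 157; 157 != 189 -> empty
(25,25): row=0b11001, col=0b11001, row AND col = 0b11001 = 25; 25 == 25 -> filled
(220,209): row=0b11011100, col=0b11010001, row AND col = 0b11010000 = 208; 208 != 209 -> empty
(240,31): row=0b11110000, col=0b11111, row AND col = 0b10000 = 16; 16 != 31 -> empty
(253,192): row=0b11111101, col=0b11000000, row AND col = 0b11000000 = 192; 192 == 192 -> filled
(146,33): row=0b10010010, col=0b100001, row AND col = 0b0 = 0; 0 != 33 -> empty

Answer: no no no no no yes no no yes no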